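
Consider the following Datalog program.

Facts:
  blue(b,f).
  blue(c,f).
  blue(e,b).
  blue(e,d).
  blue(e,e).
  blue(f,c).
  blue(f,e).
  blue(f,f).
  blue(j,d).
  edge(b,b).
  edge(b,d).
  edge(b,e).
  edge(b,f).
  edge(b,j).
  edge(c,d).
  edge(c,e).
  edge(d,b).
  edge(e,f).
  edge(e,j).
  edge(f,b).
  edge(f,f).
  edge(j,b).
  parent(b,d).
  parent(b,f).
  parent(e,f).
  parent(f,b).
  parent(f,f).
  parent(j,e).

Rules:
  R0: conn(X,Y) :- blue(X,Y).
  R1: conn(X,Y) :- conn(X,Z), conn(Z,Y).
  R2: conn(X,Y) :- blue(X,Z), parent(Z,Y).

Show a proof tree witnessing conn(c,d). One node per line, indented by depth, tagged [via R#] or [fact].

conn(c,d)  [via R1]
  conn(c,e)  [via R1]
    conn(c,f)  [via R0]
      blue(c,f)  [fact]
    conn(f,e)  [via R0]
      blue(f,e)  [fact]
  conn(e,d)  [via R0]
    blue(e,d)  [fact]

round 1: derive conn(b,f) via R0 from blue(b,f)
round 1: derive conn(c,f) via R0 from blue(c,f)
round 1: derive conn(e,b) via R0 from blue(e,b)
round 1: derive conn(e,d) via R0 from blue(e,d)
round 1: derive conn(e,e) via R0 from blue(e,e)
round 1: derive conn(f,c) via R0 from blue(f,c)
round 1: derive conn(f,e) via R0 from blue(f,e)
round 1: derive conn(f,f) via R0 from blue(f,f)
round 1: derive conn(j,d) via R0 from blue(j,d)
round 1: derive conn(b,b) via R2 from blue(b,f), parent(f,b)
round 1: derive conn(c,b) via R2 from blue(c,f), parent(f,b)
round 1: derive conn(e,f) via R2 from blue(e,b), parent(b,f)
round 1: derive conn(f,b) via R2 from blue(f,f), parent(f,b)
round 2: derive conn(b,c) via R1 from conn(b,f), conn(f,c)
round 2: derive conn(b,e) via R1 from conn(b,f), conn(f,e)
round 2: derive conn(c,c) via R1 from conn(c,f), conn(f,c)
round 2: derive conn(c,e) via R1 from conn(c,f), conn(f,e)
round 2: derive conn(e,c) via R1 from conn(e,f), conn(f,c)
round 2: derive conn(f,d) via R1 from conn(f,e), conn(e,d)
round 3: derive conn(b,d) via R1 from conn(b,e), conn(e,d)
round 3: derive conn(c,d) via R1 from conn(c,e), conn(e,d)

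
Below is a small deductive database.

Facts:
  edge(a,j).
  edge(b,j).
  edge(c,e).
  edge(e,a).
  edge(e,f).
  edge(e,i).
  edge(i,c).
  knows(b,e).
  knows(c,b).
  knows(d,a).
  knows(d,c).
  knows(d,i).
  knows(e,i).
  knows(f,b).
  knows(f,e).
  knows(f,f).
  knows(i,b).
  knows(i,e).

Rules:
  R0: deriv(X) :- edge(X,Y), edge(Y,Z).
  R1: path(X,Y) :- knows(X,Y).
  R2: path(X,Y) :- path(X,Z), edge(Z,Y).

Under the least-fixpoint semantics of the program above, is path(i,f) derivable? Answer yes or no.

round 1: derive path(b,e) via R1 from knows(b,e)
round 1: derive path(c,b) via R1 from knows(c,b)
round 1: derive path(d,a) via R1 from knows(d,a)
round 1: derive path(d,c) via R1 from knows(d,c)
round 1: derive path(d,i) via R1 from knows(d,i)
round 1: derive path(e,i) via R1 from knows(e,i)
round 1: derive path(f,b) via R1 from knows(f,b)
round 1: derive path(f,e) via R1 from knows(f,e)
round 1: derive path(f,f) via R1 from knows(f,f)
round 1: derive path(i,b) via R1 from knows(i,b)
round 1: derive path(i,e) via R1 from knows(i,e)
round 2: derive path(b,a) via R2 from path(b,e), edge(e,a)
round 2: derive path(b,f) via R2 from path(b,e), edge(e,f)
round 2: derive path(b,i) via R2 from path(b,e), edge(e,i)
round 2: derive path(c,j) via R2 from path(c,b), edge(b,j)
round 2: derive path(d,e) via R2 from path(d,c), edge(c,e)
round 2: derive path(d,j) via R2 from path(d,a), edge(a,j)
round 2: derive path(e,c) via R2 from path(e,i), edge(i,c)
round 2: derive path(f,a) via R2 from path(f,e), edge(e,a)
round 2: derive path(f,i) via R2 from path(f,e), edge(e,i)
round 2: derive path(f,j) via R2 from path(f,b), edge(b,j)
round 2: derive path(i,a) via R2 from path(i,e), edge(e,a)
round 2: derive path(i,f) via R2 from path(i,e), edge(e,f)
round 2: derive path(i,i) via R2 from path(i,e), edge(e,i)
round 2: derive path(i,j) via R2 from path(i,b), edge(b,j)
round 3: derive path(b,c) via R2 from path(b,i), edge(i,c)
round 3: derive path(b,j) via R2 from path(b,a), edge(a,j)
round 3: derive path(d,f) via R2 from path(d,e), edge(e,f)
round 3: derive path(e,e) via R2 from path(e,c), edge(c,e)
round 3: derive path(f,c) via R2 from path(f,i), edge(i,c)
round 3: derive path(i,c) via R2 from path(i,i), edge(i,c)
round 4: derive path(e,a) via R2 from path(e,e), edge(e,a)
round 4: derive path(e,f) via R2 from path(e,e), edge(e,f)
round 5: derive path(e,j) via R2 from path(e,a), edge(a,j)

yes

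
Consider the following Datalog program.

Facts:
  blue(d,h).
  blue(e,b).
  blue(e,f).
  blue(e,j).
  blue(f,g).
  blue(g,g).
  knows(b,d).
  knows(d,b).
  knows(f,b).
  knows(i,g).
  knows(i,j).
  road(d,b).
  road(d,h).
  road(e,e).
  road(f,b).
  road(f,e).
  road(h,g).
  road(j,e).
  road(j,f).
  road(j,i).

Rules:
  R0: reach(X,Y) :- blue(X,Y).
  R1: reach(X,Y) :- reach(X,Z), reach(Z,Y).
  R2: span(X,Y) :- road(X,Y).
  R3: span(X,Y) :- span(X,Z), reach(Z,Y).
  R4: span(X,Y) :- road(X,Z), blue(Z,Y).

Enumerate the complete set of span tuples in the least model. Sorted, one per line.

span(d,b)
span(d,h)
span(e,b)
span(e,e)
span(e,f)
span(e,g)
span(e,j)
span(f,b)
span(f,e)
span(f,f)
span(f,g)
span(f,j)
span(h,g)
span(j,b)
span(j,e)
span(j,f)
span(j,g)
span(j,i)
span(j,j)

round 1: derive reach(d,h) via R0 from blue(d,h)
round 1: derive reach(e,b) via R0 from blue(e,b)
round 1: derive reach(e,f) via R0 from blue(e,f)
round 1: derive reach(e,j) via R0 from blue(e,j)
round 1: derive reach(f,g) via R0 from blue(f,g)
round 1: derive reach(g,g) via R0 from blue(g,g)
round 1: derive span(d,b) via R2 from road(d,b)
round 1: derive span(d,h) via R2 from road(d,h)
round 1: derive span(e,e) via R2 from road(e,e)
round 1: derive span(f,b) via R2 from road(f,b)
round 1: derive span(f,e) via R2 from road(f,e)
round 1: derive span(h,g) via R2 from road(h,g)
round 1: derive span(j,e) via R2 from road(j,e)
round 1: derive span(j,f) via R2 from road(j,f)
round 1: derive span(j,i) via R2 from road(j,i)
round 1: derive span(e,b) via R4 from road(e,e), blue(e,b)
round 1: derive span(e,f) via R4 from road(e,e), blue(e,f)
round 1: derive span(e,j) via R4 from road(e,e), blue(e,j)
round 1: derive span(f,f) via R4 from road(f,e), blue(e,f)
round 1: derive span(f,j) via R4 from road(f,e), blue(e,j)
round 1: derive span(j,b) via R4 from road(j,e), blue(e,b)
round 1: derive span(j,g) via R4 from road(j,f), blue(f,g)
round 1: derive span(j,j) via R4 from road(j,e), blue(e,j)
round 2: derive reach(e,g) via R1 from reach(e,f), reach(f,g)
round 2: derive span(e,g) via R3 from span(e,f), reach(f,g)
round 2: derive span(f,g) via R3 from span(f,f), reach(f,g)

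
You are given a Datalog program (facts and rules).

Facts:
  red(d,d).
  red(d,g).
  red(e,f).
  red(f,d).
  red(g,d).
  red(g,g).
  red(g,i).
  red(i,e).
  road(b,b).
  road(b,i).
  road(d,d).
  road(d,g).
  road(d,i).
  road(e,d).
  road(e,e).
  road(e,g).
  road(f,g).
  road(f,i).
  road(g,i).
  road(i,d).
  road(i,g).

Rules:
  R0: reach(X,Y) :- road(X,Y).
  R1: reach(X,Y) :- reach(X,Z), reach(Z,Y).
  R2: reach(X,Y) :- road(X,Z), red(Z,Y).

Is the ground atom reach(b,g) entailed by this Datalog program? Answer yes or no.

yes

round 1: derive reach(b,b) via R0 from road(b,b)
round 1: derive reach(b,i) via R0 from road(b,i)
round 1: derive reach(d,d) via R0 from road(d,d)
round 1: derive reach(d,g) via R0 from road(d,g)
round 1: derive reach(d,i) via R0 from road(d,i)
round 1: derive reach(e,d) via R0 from road(e,d)
round 1: derive reach(e,e) via R0 from road(e,e)
round 1: derive reach(e,g) via R0 from road(e,g)
round 1: derive reach(f,g) via R0 from road(f,g)
round 1: derive reach(f,i) via R0 from road(f,i)
round 1: derive reach(g,i) via R0 from road(g,i)
round 1: derive reach(i,d) via R0 from road(i,d)
round 1: derive reach(i,g) via R0 from road(i,g)
round 1: derive reach(b,e) via R2 from road(b,i), red(i,e)
round 1: derive reach(d,e) via R2 from road(d,i), red(i,e)
round 1: derive reach(e,f) via R2 from road(e,e), red(e,f)
round 1: derive reach(e,i) via R2 from road(e,g), red(g,i)
round 1: derive reach(f,d) via R2 from road(f,g), red(g,d)
round 1: derive reach(f,e) via R2 from road(f,i), red(i,e)
round 1: derive reach(g,e) via R2 from road(g,i), red(i,e)
round 1: derive reach(i,i) via R2 from road(i,g), red(g,i)
round 2: derive reach(b,d) via R1 from reach(b,e), reach(e,d)
round 2: derive reach(b,f) via R1 from reach(b,e), reach(e,f)
round 2: derive reach(b,g) via R1 from reach(b,e), reach(e,g)
round 2: derive reach(d,f) via R1 from reach(d,e), reach(e,f)
round 2: derive reach(f,f) via R1 from reach(f,e), reach(e,f)
round 2: derive reach(g,d) via R1 from reach(g,e), reach(e,d)
round 2: derive reach(g,f) via R1 from reach(g,e), reach(e,f)
round 2: derive reach(g,g) via R1 from reach(g,e), reach(e,g)
round 2: derive reach(i,e) via R1 from reach(i,d), reach(d,e)
round 3: derive reach(i,f) via R1 from reach(i,d), reach(d,f)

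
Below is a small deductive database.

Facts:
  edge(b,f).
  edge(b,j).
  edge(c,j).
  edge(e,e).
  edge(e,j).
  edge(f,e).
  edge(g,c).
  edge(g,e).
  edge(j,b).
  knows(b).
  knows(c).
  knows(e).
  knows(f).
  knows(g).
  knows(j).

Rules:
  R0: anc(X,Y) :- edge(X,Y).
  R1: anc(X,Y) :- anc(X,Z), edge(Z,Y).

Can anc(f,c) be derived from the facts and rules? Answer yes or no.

round 1: derive anc(b,f) via R0 from edge(b,f)
round 1: derive anc(b,j) via R0 from edge(b,j)
round 1: derive anc(c,j) via R0 from edge(c,j)
round 1: derive anc(e,e) via R0 from edge(e,e)
round 1: derive anc(e,j) via R0 from edge(e,j)
round 1: derive anc(f,e) via R0 from edge(f,e)
round 1: derive anc(g,c) via R0 from edge(g,c)
round 1: derive anc(g,e) via R0 from edge(g,e)
round 1: derive anc(j,b) via R0 from edge(j,b)
round 2: derive anc(b,b) via R1 from anc(b,j), edge(j,b)
round 2: derive anc(b,e) via R1 from anc(b,f), edge(f,e)
round 2: derive anc(c,b) via R1 from anc(c,j), edge(j,b)
round 2: derive anc(e,b) via R1 from anc(e,j), edge(j,b)
round 2: derive anc(f,j) via R1 from anc(f,e), edge(e,j)
round 2: derive anc(g,j) via R1 from anc(g,c), edge(c,j)
round 2: derive anc(j,f) via R1 from anc(j,b), edge(b,f)
round 2: derive anc(j,j) via R1 from anc(j,b), edge(b,j)
round 3: derive anc(c,f) via R1 from anc(c,b), edge(b,f)
round 3: derive anc(e,f) via R1 from anc(e,b), edge(b,f)
round 3: derive anc(f,b) via R1 from anc(f,j), edge(j,b)
round 3: derive anc(g,b) via R1 from anc(g,j), edge(j,b)
round 3: derive anc(j,e) via R1 from anc(j,f), edge(f,e)
round 4: derive anc(c,e) via R1 from anc(c,f), edge(f,e)
round 4: derive anc(f,f) via R1 from anc(f,b), edge(b,f)
round 4: derive anc(g,f) via R1 from anc(g,b), edge(b,f)

no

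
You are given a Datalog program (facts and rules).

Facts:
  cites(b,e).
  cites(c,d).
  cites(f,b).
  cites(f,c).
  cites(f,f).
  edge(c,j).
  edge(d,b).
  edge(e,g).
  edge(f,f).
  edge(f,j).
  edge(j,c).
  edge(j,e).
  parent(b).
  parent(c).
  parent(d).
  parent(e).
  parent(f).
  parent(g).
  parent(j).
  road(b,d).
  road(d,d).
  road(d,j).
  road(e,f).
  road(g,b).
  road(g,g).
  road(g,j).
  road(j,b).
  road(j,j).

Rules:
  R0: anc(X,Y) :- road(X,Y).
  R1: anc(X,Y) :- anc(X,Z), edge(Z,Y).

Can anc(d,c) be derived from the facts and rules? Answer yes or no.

round 1: derive anc(b,d) via R0 from road(b,d)
round 1: derive anc(d,d) via R0 from road(d,d)
round 1: derive anc(d,j) via R0 from road(d,j)
round 1: derive anc(e,f) via R0 from road(e,f)
round 1: derive anc(g,b) via R0 from road(g,b)
round 1: derive anc(g,g) via R0 from road(g,g)
round 1: derive anc(g,j) via R0 from road(g,j)
round 1: derive anc(j,b) via R0 from road(j,b)
round 1: derive anc(j,j) via R0 from road(j,j)
round 2: derive anc(b,b) via R1 from anc(b,d), edge(d,b)
round 2: derive anc(d,b) via R1 from anc(d,d), edge(d,b)
round 2: derive anc(d,c) via R1 from anc(d,j), edge(j,c)
round 2: derive anc(d,e) via R1 from anc(d,j), edge(j,e)
round 2: derive anc(e,j) via R1 from anc(e,f), edge(f,j)
round 2: derive anc(g,c) via R1 from anc(g,j), edge(j,c)
round 2: derive anc(g,e) via R1 from anc(g,j), edge(j,e)
round 2: derive anc(j,c) via R1 from anc(j,j), edge(j,c)
round 2: derive anc(j,e) via R1 from anc(j,j), edge(j,e)
round 3: derive anc(d,g) via R1 from anc(d,e), edge(e,g)
round 3: derive anc(e,c) via R1 from anc(e,j), edge(j,c)
round 3: derive anc(e,e) via R1 from anc(e,j), edge(j,e)
round 3: derive anc(j,g) via R1 from anc(j,e), edge(e,g)
round 4: derive anc(e,g) via R1 from anc(e,e), edge(e,g)

yes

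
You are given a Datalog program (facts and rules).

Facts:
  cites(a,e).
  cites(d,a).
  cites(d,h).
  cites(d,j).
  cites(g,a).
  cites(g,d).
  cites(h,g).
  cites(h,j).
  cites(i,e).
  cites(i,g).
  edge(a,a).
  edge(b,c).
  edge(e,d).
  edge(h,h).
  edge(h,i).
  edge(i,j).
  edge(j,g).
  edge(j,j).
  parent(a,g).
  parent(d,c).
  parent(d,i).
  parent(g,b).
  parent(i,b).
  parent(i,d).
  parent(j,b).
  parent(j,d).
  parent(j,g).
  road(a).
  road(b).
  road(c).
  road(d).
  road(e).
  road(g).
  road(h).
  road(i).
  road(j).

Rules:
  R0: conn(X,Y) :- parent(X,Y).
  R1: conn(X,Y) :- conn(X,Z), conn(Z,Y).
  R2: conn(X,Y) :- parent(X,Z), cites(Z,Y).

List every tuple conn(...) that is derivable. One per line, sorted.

round 1: derive conn(a,g) via R0 from parent(a,g)
round 1: derive conn(d,c) via R0 from parent(d,c)
round 1: derive conn(d,i) via R0 from parent(d,i)
round 1: derive conn(g,b) via R0 from parent(g,b)
round 1: derive conn(i,b) via R0 from parent(i,b)
round 1: derive conn(i,d) via R0 from parent(i,d)
round 1: derive conn(j,b) via R0 from parent(j,b)
round 1: derive conn(j,d) via R0 from parent(j,d)
round 1: derive conn(j,g) via R0 from parent(j,g)
round 1: derive conn(a,a) via R2 from parent(a,g), cites(g,a)
round 1: derive conn(a,d) via R2 from parent(a,g), cites(g,d)
round 1: derive conn(d,e) via R2 from parent(d,i), cites(i,e)
round 1: derive conn(d,g) via R2 from parent(d,i), cites(i,g)
round 1: derive conn(i,a) via R2 from parent(i,d), cites(d,a)
round 1: derive conn(i,h) via R2 from parent(i,d), cites(d,h)
round 1: derive conn(i,j) via R2 from parent(i,d), cites(d,j)
round 1: derive conn(j,a) via R2 from parent(j,d), cites(d,a)
round 1: derive conn(j,h) via R2 from parent(j,d), cites(d,h)
round 1: derive conn(j,j) via R2 from parent(j,d), cites(d,j)
round 2: derive conn(a,b) via R1 from conn(a,g), conn(g,b)
round 2: derive conn(a,c) via R1 from conn(a,d), conn(d,c)
round 2: derive conn(a,e) via R1 from conn(a,d), conn(d,e)
round 2: derive conn(a,i) via R1 from conn(a,d), conn(d,i)
round 2: derive conn(d,a) via R1 from conn(d,i), conn(i,a)
round 2: derive conn(d,b) via R1 from conn(d,g), conn(g,b)
round 2: derive conn(d,d) via R1 from conn(d,i), conn(i,d)
round 2: derive conn(d,h) via R1 from conn(d,i), conn(i,h)
round 2: derive conn(d,j) via R1 from conn(d,i), conn(i,j)
round 2: derive conn(i,c) via R1 from conn(i,d), conn(d,c)
round 2: derive conn(i,e) via R1 from conn(i,d), conn(d,e)
round 2: derive conn(i,g) via R1 from conn(i,a), conn(a,g)
round 2: derive conn(i,i) via R1 from conn(i,d), conn(d,i)
round 2: derive conn(j,c) via R1 from conn(j,d), conn(d,c)
round 2: derive conn(j,e) via R1 from conn(j,d), conn(d,e)
round 2: derive conn(j,i) via R1 from conn(j,d), conn(d,i)
round 3: derive conn(a,h) via R1 from conn(a,d), conn(d,h)
round 3: derive conn(a,j) via R1 from conn(a,d), conn(d,j)

conn(a,a)
conn(a,b)
conn(a,c)
conn(a,d)
conn(a,e)
conn(a,g)
conn(a,h)
conn(a,i)
conn(a,j)
conn(d,a)
conn(d,b)
conn(d,c)
conn(d,d)
conn(d,e)
conn(d,g)
conn(d,h)
conn(d,i)
conn(d,j)
conn(g,b)
conn(i,a)
conn(i,b)
conn(i,c)
conn(i,d)
conn(i,e)
conn(i,g)
conn(i,h)
conn(i,i)
conn(i,j)
conn(j,a)
conn(j,b)
conn(j,c)
conn(j,d)
conn(j,e)
conn(j,g)
conn(j,h)
conn(j,i)
conn(j,j)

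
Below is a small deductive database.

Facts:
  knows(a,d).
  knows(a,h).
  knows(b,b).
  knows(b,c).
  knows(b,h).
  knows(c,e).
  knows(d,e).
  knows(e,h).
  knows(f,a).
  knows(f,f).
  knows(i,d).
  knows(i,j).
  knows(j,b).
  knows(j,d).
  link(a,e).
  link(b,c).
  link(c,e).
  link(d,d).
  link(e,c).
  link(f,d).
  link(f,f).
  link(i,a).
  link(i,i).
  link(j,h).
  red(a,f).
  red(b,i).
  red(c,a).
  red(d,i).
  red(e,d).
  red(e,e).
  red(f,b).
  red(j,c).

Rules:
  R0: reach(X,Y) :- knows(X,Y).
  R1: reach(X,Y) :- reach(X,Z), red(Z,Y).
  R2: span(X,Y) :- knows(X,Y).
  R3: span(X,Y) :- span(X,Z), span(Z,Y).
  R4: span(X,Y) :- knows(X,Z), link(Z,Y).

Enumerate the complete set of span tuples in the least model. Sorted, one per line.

round 1: derive span(a,d) via R2 from knows(a,d)
round 1: derive span(a,h) via R2 from knows(a,h)
round 1: derive span(b,b) via R2 from knows(b,b)
round 1: derive span(b,c) via R2 from knows(b,c)
round 1: derive span(b,h) via R2 from knows(b,h)
round 1: derive span(c,e) via R2 from knows(c,e)
round 1: derive span(d,e) via R2 from knows(d,e)
round 1: derive span(e,h) via R2 from knows(e,h)
round 1: derive span(f,a) via R2 from knows(f,a)
round 1: derive span(f,f) via R2 from knows(f,f)
round 1: derive span(i,d) via R2 from knows(i,d)
round 1: derive span(i,j) via R2 from knows(i,j)
round 1: derive span(j,b) via R2 from knows(j,b)
round 1: derive span(j,d) via R2 from knows(j,d)
round 1: derive span(b,e) via R4 from knows(b,c), link(c,e)
round 1: derive span(c,c) via R4 from knows(c,e), link(e,c)
round 1: derive span(d,c) via R4 from knows(d,e), link(e,c)
round 1: derive span(f,d) via R4 from knows(f,f), link(f,d)
round 1: derive span(f,e) via R4 from knows(f,a), link(a,e)
round 1: derive span(i,h) via R4 from knows(i,j), link(j,h)
round 1: derive span(j,c) via R4 from knows(j,b), link(b,c)
round 2: derive span(a,c) via R3 from span(a,d), span(d,c)
round 2: derive span(a,e) via R3 from span(a,d), span(d,e)
round 2: derive span(c,h) via R3 from span(c,e), span(e,h)
round 2: derive span(d,h) via R3 from span(d,e), span(e,h)
round 2: derive span(f,c) via R3 from span(f,d), span(d,c)
round 2: derive span(f,h) via R3 from span(f,a), span(a,h)
round 2: derive span(i,b) via R3 from span(i,j), span(j,b)
round 2: derive span(i,c) via R3 from span(i,d), span(d,c)
round 2: derive span(i,e) via R3 from span(i,d), span(d,e)
round 2: derive span(j,e) via R3 from span(j,b), span(b,e)
round 2: derive span(j,h) via R3 from span(j,b), span(b,h)

span(a,c)
span(a,d)
span(a,e)
span(a,h)
span(b,b)
span(b,c)
span(b,e)
span(b,h)
span(c,c)
span(c,e)
span(c,h)
span(d,c)
span(d,e)
span(d,h)
span(e,h)
span(f,a)
span(f,c)
span(f,d)
span(f,e)
span(f,f)
span(f,h)
span(i,b)
span(i,c)
span(i,d)
span(i,e)
span(i,h)
span(i,j)
span(j,b)
span(j,c)
span(j,d)
span(j,e)
span(j,h)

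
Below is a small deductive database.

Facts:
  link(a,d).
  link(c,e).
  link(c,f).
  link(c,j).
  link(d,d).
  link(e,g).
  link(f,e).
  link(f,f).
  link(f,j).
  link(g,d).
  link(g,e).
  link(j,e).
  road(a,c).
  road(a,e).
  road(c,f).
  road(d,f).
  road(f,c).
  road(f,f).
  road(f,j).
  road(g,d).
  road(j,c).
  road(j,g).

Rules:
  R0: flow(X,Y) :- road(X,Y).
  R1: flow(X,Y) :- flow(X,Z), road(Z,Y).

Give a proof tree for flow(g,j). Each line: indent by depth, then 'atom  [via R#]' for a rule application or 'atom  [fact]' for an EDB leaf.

flow(g,j)  [via R1]
  flow(g,f)  [via R1]
    flow(g,d)  [via R0]
      road(g,d)  [fact]
    road(d,f)  [fact]
  road(f,j)  [fact]

round 1: derive flow(a,c) via R0 from road(a,c)
round 1: derive flow(a,e) via R0 from road(a,e)
round 1: derive flow(c,f) via R0 from road(c,f)
round 1: derive flow(d,f) via R0 from road(d,f)
round 1: derive flow(f,c) via R0 from road(f,c)
round 1: derive flow(f,f) via R0 from road(f,f)
round 1: derive flow(f,j) via R0 from road(f,j)
round 1: derive flow(g,d) via R0 from road(g,d)
round 1: derive flow(j,c) via R0 from road(j,c)
round 1: derive flow(j,g) via R0 from road(j,g)
round 2: derive flow(a,f) via R1 from flow(a,c), road(c,f)
round 2: derive flow(c,c) via R1 from flow(c,f), road(f,c)
round 2: derive flow(c,j) via R1 from flow(c,f), road(f,j)
round 2: derive flow(d,c) via R1 from flow(d,f), road(f,c)
round 2: derive flow(d,j) via R1 from flow(d,f), road(f,j)
round 2: derive flow(f,g) via R1 from flow(f,j), road(j,g)
round 2: derive flow(g,f) via R1 from flow(g,d), road(d,f)
round 2: derive flow(j,d) via R1 from flow(j,g), road(g,d)
round 2: derive flow(j,f) via R1 from flow(j,c), road(c,f)
round 3: derive flow(a,j) via R1 from flow(a,f), road(f,j)
round 3: derive flow(c,g) via R1 from flow(c,j), road(j,g)
round 3: derive flow(d,g) via R1 from flow(d,j), road(j,g)
round 3: derive flow(f,d) via R1 from flow(f,g), road(g,d)
round 3: derive flow(g,c) via R1 from flow(g,f), road(f,c)
round 3: derive flow(g,j) via R1 from flow(g,f), road(f,j)
round 3: derive flow(j,j) via R1 from flow(j,f), road(f,j)
round 4: derive flow(a,g) via R1 from flow(a,j), road(j,g)
round 4: derive flow(c,d) via R1 from flow(c,g), road(g,d)
round 4: derive flow(d,d) via R1 from flow(d,g), road(g,d)
round 4: derive flow(g,g) via R1 from flow(g,j), road(j,g)
round 5: derive flow(a,d) via R1 from flow(a,g), road(g,d)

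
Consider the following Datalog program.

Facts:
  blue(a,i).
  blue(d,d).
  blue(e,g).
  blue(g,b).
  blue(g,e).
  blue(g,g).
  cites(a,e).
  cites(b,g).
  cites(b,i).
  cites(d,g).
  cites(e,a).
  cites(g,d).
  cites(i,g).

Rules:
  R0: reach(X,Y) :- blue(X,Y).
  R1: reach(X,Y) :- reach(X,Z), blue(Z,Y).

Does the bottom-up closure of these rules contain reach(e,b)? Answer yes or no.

yes

round 1: derive reach(a,i) via R0 from blue(a,i)
round 1: derive reach(d,d) via R0 from blue(d,d)
round 1: derive reach(e,g) via R0 from blue(e,g)
round 1: derive reach(g,b) via R0 from blue(g,b)
round 1: derive reach(g,e) via R0 from blue(g,e)
round 1: derive reach(g,g) via R0 from blue(g,g)
round 2: derive reach(e,b) via R1 from reach(e,g), blue(g,b)
round 2: derive reach(e,e) via R1 from reach(e,g), blue(g,e)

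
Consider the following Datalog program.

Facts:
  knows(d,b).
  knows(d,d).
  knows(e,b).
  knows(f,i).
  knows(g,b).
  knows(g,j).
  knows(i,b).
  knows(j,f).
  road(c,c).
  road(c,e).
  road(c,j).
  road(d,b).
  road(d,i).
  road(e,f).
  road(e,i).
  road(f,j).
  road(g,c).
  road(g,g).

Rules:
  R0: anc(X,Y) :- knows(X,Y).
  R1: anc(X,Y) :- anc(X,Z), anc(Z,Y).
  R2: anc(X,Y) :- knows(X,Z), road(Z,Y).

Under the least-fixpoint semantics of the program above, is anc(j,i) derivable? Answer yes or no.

yes

round 1: derive anc(d,b) via R0 from knows(d,b)
round 1: derive anc(d,d) via R0 from knows(d,d)
round 1: derive anc(e,b) via R0 from knows(e,b)
round 1: derive anc(f,i) via R0 from knows(f,i)
round 1: derive anc(g,b) via R0 from knows(g,b)
round 1: derive anc(g,j) via R0 from knows(g,j)
round 1: derive anc(i,b) via R0 from knows(i,b)
round 1: derive anc(j,f) via R0 from knows(j,f)
round 1: derive anc(d,i) via R2 from knows(d,d), road(d,i)
round 1: derive anc(j,j) via R2 from knows(j,f), road(f,j)
round 2: derive anc(f,b) via R1 from anc(f,i), anc(i,b)
round 2: derive anc(g,f) via R1 from anc(g,j), anc(j,f)
round 2: derive anc(j,i) via R1 from anc(j,f), anc(f,i)
round 3: derive anc(g,i) via R1 from anc(g,f), anc(f,i)
round 3: derive anc(j,b) via R1 from anc(j,f), anc(f,b)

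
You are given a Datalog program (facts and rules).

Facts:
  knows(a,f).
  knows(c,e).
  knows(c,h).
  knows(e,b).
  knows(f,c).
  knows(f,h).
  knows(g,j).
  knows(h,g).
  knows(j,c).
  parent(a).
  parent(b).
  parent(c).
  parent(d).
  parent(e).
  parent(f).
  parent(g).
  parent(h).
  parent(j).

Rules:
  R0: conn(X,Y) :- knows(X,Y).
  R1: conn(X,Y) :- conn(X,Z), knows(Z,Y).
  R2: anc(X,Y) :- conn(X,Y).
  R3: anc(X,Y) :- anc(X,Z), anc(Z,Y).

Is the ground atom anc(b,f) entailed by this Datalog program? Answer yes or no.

round 1: derive conn(a,f) via R0 from knows(a,f)
round 1: derive conn(c,e) via R0 from knows(c,e)
round 1: derive conn(c,h) via R0 from knows(c,h)
round 1: derive conn(e,b) via R0 from knows(e,b)
round 1: derive conn(f,c) via R0 from knows(f,c)
round 1: derive conn(f,h) via R0 from knows(f,h)
round 1: derive conn(g,j) via R0 from knows(g,j)
round 1: derive conn(h,g) via R0 from knows(h,g)
round 1: derive conn(j,c) via R0 from knows(j,c)
round 2: derive conn(a,c) via R1 from conn(a,f), knows(f,c)
round 2: derive conn(a,h) via R1 from conn(a,f), knows(f,h)
round 2: derive conn(c,b) via R1 from conn(c,e), knows(e,b)
round 2: derive conn(c,g) via R1 from conn(c,h), knows(h,g)
round 2: derive conn(f,e) via R1 from conn(f,c), knows(c,e)
round 2: derive conn(f,g) via R1 from conn(f,h), knows(h,g)
round 2: derive conn(g,c) via R1 from conn(g,j), knows(j,c)
round 2: derive conn(h,j) via R1 from conn(h,g), knows(g,j)
round 2: derive conn(j,e) via R1 from conn(j,c), knows(c,e)
round 2: derive conn(j,h) via R1 from conn(j,c), knows(c,h)
round 2: derive anc(a,f) via R2 from conn(a,f)
round 2: derive anc(c,e) via R2 from conn(c,e)
round 2: derive anc(c,h) via R2 from conn(c,h)
round 2: derive anc(e,b) via R2 from conn(e,b)
round 2: derive anc(f,c) via R2 from conn(f,c)
round 2: derive anc(f,h) via R2 from conn(f,h)
round 2: derive anc(g,j) via R2 from conn(g,j)
round 2: derive anc(h,g) via R2 from conn(h,g)
round 2: derive anc(j,c) via R2 from conn(j,c)
round 3: derive conn(a,e) via R1 from conn(a,c), knows(c,e)
round 3: derive conn(a,g) via R1 from conn(a,h), knows(h,g)
round 3: derive conn(c,j) via R1 from conn(c,g), knows(g,j)
round 3: derive conn(f,b) via R1 from conn(f,e), knows(e,b)
round 3: derive conn(f,j) via R1 from conn(f,g), knows(g,j)
round 3: derive conn(g,e) via R1 from conn(g,c), knows(c,e)
round 3: derive conn(g,h) via R1 from conn(g,c), knows(c,h)
round 3: derive conn(h,c) via R1 from conn(h,j), knows(j,c)
round 3: derive conn(j,b) via R1 from conn(j,e), knows(e,b)
round 3: derive conn(j,g) via R1 from conn(j,h), knows(h,g)
round 3: derive anc(a,c) via R2 from conn(a,c)
round 3: derive anc(a,h) via R2 from conn(a,h)
round 3: derive anc(c,b) via R2 from conn(c,b)
round 3: derive anc(c,g) via R2 from conn(c,g)
round 3: derive anc(f,e) via R2 from conn(f,e)
round 3: derive anc(f,g) via R2 from conn(f,g)
round 3: derive anc(g,c) via R2 from conn(g,c)
round 3: derive anc(h,j) via R2 from conn(h,j)
round 3: derive anc(j,e) via R2 from conn(j,e)
round 3: derive anc(j,h) via R2 from conn(j,h)
round 4: derive conn(a,b) via R1 from conn(a,e), knows(e,b)
round 4: derive conn(a,j) via R1 from conn(a,g), knows(g,j)
round 4: derive conn(c,c) via R1 from conn(c,j), knows(j,c)
round 4: derive conn(g,b) via R1 from conn(g,e), knows(e,b)
round 4: derive conn(g,g) via R1 from conn(g,h), knows(h,g)
round 4: derive conn(h,e) via R1 from conn(h,c), knows(c,e)
round 4: derive conn(h,h) via R1 from conn(h,c), knows(c,h)
round 4: derive conn(j,j) via R1 from conn(j,g), knows(g,j)
round 4: derive anc(a,e) via R2 from conn(a,e)
round 4: derive anc(a,g) via R2 from conn(a,g)
round 4: derive anc(c,j) via R2 from conn(c,j)
round 4: derive anc(f,b) via R2 from conn(f,b)
round 4: derive anc(f,j) via R2 from conn(f,j)
round 4: derive anc(g,e) via R2 from conn(g,e)
round 4: derive anc(g,h) via R2 from conn(g,h)
round 4: derive anc(h,c) via R2 from conn(h,c)
round 4: derive anc(j,b) via R2 from conn(j,b)
round 4: derive anc(j,g) via R2 from conn(j,g)
round 4: derive anc(a,b) via R3 from anc(a,c), anc(c,b)
round 4: derive anc(a,j) via R3 from anc(a,h), anc(h,j)
round 4: derive anc(c,c) via R3 from anc(c,g), anc(g,c)
round 4: derive anc(g,b) via R3 from anc(g,c), anc(c,b)
round 4: derive anc(g,g) via R3 from anc(g,c), anc(c,g)
round 4: derive anc(h,e) via R3 from anc(h,j), anc(j,e)
round 4: derive anc(h,h) via R3 from anc(h,j), anc(j,h)
round 4: derive anc(j,j) via R3 from anc(j,h), anc(h,j)
round 5: derive conn(h,b) via R1 from conn(h,e), knows(e,b)
round 5: derive anc(h,b) via R3 from anc(h,c), anc(c,b)

no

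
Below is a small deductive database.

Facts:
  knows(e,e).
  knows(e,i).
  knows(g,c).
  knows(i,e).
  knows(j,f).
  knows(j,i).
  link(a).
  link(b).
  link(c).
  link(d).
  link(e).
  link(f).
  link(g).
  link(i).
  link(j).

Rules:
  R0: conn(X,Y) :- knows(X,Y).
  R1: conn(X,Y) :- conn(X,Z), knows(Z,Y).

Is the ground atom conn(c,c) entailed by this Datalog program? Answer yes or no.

round 1: derive conn(e,e) via R0 from knows(e,e)
round 1: derive conn(e,i) via R0 from knows(e,i)
round 1: derive conn(g,c) via R0 from knows(g,c)
round 1: derive conn(i,e) via R0 from knows(i,e)
round 1: derive conn(j,f) via R0 from knows(j,f)
round 1: derive conn(j,i) via R0 from knows(j,i)
round 2: derive conn(i,i) via R1 from conn(i,e), knows(e,i)
round 2: derive conn(j,e) via R1 from conn(j,i), knows(i,e)

no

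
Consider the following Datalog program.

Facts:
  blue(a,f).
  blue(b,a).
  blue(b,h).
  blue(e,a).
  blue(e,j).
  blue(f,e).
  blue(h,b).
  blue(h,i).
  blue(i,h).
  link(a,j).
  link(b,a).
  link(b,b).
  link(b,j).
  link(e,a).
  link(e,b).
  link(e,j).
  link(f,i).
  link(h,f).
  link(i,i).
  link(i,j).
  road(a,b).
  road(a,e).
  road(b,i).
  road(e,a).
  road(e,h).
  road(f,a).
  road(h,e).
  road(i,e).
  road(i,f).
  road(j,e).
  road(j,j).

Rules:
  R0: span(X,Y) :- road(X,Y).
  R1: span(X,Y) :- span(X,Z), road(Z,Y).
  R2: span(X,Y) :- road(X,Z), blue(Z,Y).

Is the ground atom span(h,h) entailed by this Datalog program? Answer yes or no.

round 1: derive span(a,b) via R0 from road(a,b)
round 1: derive span(a,e) via R0 from road(a,e)
round 1: derive span(b,i) via R0 from road(b,i)
round 1: derive span(e,a) via R0 from road(e,a)
round 1: derive span(e,h) via R0 from road(e,h)
round 1: derive span(f,a) via R0 from road(f,a)
round 1: derive span(h,e) via R0 from road(h,e)
round 1: derive span(i,e) via R0 from road(i,e)
round 1: derive span(i,f) via R0 from road(i,f)
round 1: derive span(j,e) via R0 from road(j,e)
round 1: derive span(j,j) via R0 from road(j,j)
round 1: derive span(a,a) via R2 from road(a,b), blue(b,a)
round 1: derive span(a,h) via R2 from road(a,b), blue(b,h)
round 1: derive span(a,j) via R2 from road(a,e), blue(e,j)
round 1: derive span(b,h) via R2 from road(b,i), blue(i,h)
round 1: derive span(e,b) via R2 from road(e,h), blue(h,b)
round 1: derive span(e,f) via R2 from road(e,a), blue(a,f)
round 1: derive span(e,i) via R2 from road(e,h), blue(h,i)
round 1: derive span(f,f) via R2 from road(f,a), blue(a,f)
round 1: derive span(h,a) via R2 from road(h,e), blue(e,a)
round 1: derive span(h,j) via R2 from road(h,e), blue(e,j)
round 1: derive span(i,a) via R2 from road(i,e), blue(e,a)
round 1: derive span(i,j) via R2 from road(i,e), blue(e,j)
round 1: derive span(j,a) via R2 from road(j,e), blue(e,a)
round 2: derive span(a,i) via R1 from span(a,b), road(b,i)
round 2: derive span(b,e) via R1 from span(b,h), road(h,e)
round 2: derive span(b,f) via R1 from span(b,i), road(i,f)
round 2: derive span(e,e) via R1 from span(e,a), road(a,e)
round 2: derive span(f,b) via R1 from span(f,a), road(a,b)
round 2: derive span(f,e) via R1 from span(f,a), road(a,e)
round 2: derive span(h,b) via R1 from span(h,a), road(a,b)
round 2: derive span(h,h) via R1 from span(h,e), road(e,h)
round 2: derive span(i,b) via R1 from span(i,a), road(a,b)
round 2: derive span(i,h) via R1 from span(i,e), road(e,h)
round 2: derive span(j,b) via R1 from span(j,a), road(a,b)
round 2: derive span(j,h) via R1 from span(j,e), road(e,h)
round 3: derive span(a,f) via R1 from span(a,i), road(i,f)
round 3: derive span(b,a) via R1 from span(b,e), road(e,a)
round 3: derive span(f,h) via R1 from span(f,e), road(e,h)
round 3: derive span(f,i) via R1 from span(f,b), road(b,i)
round 3: derive span(h,i) via R1 from span(h,b), road(b,i)
round 3: derive span(i,i) via R1 from span(i,b), road(b,i)
round 3: derive span(j,i) via R1 from span(j,b), road(b,i)
round 4: derive span(b,b) via R1 from span(b,a), road(a,b)
round 4: derive span(h,f) via R1 from span(h,i), road(i,f)
round 4: derive span(j,f) via R1 from span(j,i), road(i,f)

yes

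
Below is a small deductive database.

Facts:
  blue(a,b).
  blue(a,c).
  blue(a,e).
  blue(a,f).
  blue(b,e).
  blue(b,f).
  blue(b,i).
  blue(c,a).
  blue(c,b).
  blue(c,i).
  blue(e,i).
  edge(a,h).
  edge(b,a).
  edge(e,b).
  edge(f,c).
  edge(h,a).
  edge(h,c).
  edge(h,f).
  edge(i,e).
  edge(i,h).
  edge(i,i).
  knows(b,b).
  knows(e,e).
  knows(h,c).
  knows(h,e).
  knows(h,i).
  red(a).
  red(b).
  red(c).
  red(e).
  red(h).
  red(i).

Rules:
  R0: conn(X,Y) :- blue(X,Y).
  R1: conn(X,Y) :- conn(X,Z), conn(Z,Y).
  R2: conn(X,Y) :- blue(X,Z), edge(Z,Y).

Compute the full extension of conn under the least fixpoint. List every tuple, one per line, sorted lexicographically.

conn(a,a)
conn(a,b)
conn(a,c)
conn(a,e)
conn(a,f)
conn(a,h)
conn(a,i)
conn(b,a)
conn(b,b)
conn(b,c)
conn(b,e)
conn(b,f)
conn(b,h)
conn(b,i)
conn(c,a)
conn(c,b)
conn(c,c)
conn(c,e)
conn(c,f)
conn(c,h)
conn(c,i)
conn(e,e)
conn(e,h)
conn(e,i)

round 1: derive conn(a,b) via R0 from blue(a,b)
round 1: derive conn(a,c) via R0 from blue(a,c)
round 1: derive conn(a,e) via R0 from blue(a,e)
round 1: derive conn(a,f) via R0 from blue(a,f)
round 1: derive conn(b,e) via R0 from blue(b,e)
round 1: derive conn(b,f) via R0 from blue(b,f)
round 1: derive conn(b,i) via R0 from blue(b,i)
round 1: derive conn(c,a) via R0 from blue(c,a)
round 1: derive conn(c,b) via R0 from blue(c,b)
round 1: derive conn(c,i) via R0 from blue(c,i)
round 1: derive conn(e,i) via R0 from blue(e,i)
round 1: derive conn(a,a) via R2 from blue(a,b), edge(b,a)
round 1: derive conn(b,b) via R2 from blue(b,e), edge(e,b)
round 1: derive conn(b,c) via R2 from blue(b,f), edge(f,c)
round 1: derive conn(b,h) via R2 from blue(b,i), edge(i,h)
round 1: derive conn(c,e) via R2 from blue(c,i), edge(i,e)
round 1: derive conn(c,h) via R2 from blue(c,a), edge(a,h)
round 1: derive conn(e,e) via R2 from blue(e,i), edge(i,e)
round 1: derive conn(e,h) via R2 from blue(e,i), edge(i,h)
round 2: derive conn(a,h) via R1 from conn(a,b), conn(b,h)
round 2: derive conn(a,i) via R1 from conn(a,b), conn(b,i)
round 2: derive conn(b,a) via R1 from conn(b,c), conn(c,a)
round 2: derive conn(c,c) via R1 from conn(c,a), conn(a,c)
round 2: derive conn(c,f) via R1 from conn(c,a), conn(a,f)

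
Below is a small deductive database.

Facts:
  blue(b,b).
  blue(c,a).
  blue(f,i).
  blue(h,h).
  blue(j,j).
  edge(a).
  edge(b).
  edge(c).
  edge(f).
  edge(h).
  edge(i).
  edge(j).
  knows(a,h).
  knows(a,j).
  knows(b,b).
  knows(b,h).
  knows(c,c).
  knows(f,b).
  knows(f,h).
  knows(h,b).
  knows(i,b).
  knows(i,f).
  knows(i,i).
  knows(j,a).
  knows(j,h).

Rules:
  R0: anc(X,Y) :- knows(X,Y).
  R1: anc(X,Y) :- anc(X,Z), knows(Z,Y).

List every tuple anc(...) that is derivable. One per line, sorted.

anc(a,a)
anc(a,b)
anc(a,h)
anc(a,j)
anc(b,b)
anc(b,h)
anc(c,c)
anc(f,b)
anc(f,h)
anc(h,b)
anc(h,h)
anc(i,b)
anc(i,f)
anc(i,h)
anc(i,i)
anc(j,a)
anc(j,b)
anc(j,h)
anc(j,j)

round 1: derive anc(a,h) via R0 from knows(a,h)
round 1: derive anc(a,j) via R0 from knows(a,j)
round 1: derive anc(b,b) via R0 from knows(b,b)
round 1: derive anc(b,h) via R0 from knows(b,h)
round 1: derive anc(c,c) via R0 from knows(c,c)
round 1: derive anc(f,b) via R0 from knows(f,b)
round 1: derive anc(f,h) via R0 from knows(f,h)
round 1: derive anc(h,b) via R0 from knows(h,b)
round 1: derive anc(i,b) via R0 from knows(i,b)
round 1: derive anc(i,f) via R0 from knows(i,f)
round 1: derive anc(i,i) via R0 from knows(i,i)
round 1: derive anc(j,a) via R0 from knows(j,a)
round 1: derive anc(j,h) via R0 from knows(j,h)
round 2: derive anc(a,a) via R1 from anc(a,j), knows(j,a)
round 2: derive anc(a,b) via R1 from anc(a,h), knows(h,b)
round 2: derive anc(h,h) via R1 from anc(h,b), knows(b,h)
round 2: derive anc(i,h) via R1 from anc(i,b), knows(b,h)
round 2: derive anc(j,b) via R1 from anc(j,h), knows(h,b)
round 2: derive anc(j,j) via R1 from anc(j,a), knows(a,j)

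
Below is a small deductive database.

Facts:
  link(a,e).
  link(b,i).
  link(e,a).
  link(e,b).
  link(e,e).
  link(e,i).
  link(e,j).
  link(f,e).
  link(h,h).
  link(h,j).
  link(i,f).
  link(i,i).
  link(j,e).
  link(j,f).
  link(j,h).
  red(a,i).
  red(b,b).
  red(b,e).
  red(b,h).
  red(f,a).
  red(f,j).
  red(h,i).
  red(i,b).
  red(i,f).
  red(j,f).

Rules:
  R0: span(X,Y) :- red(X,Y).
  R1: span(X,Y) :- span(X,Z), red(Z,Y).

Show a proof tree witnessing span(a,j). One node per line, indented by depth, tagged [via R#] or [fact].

span(a,j)  [via R1]
  span(a,f)  [via R1]
    span(a,i)  [via R0]
      red(a,i)  [fact]
    red(i,f)  [fact]
  red(f,j)  [fact]

round 1: derive span(a,i) via R0 from red(a,i)
round 1: derive span(b,b) via R0 from red(b,b)
round 1: derive span(b,e) via R0 from red(b,e)
round 1: derive span(b,h) via R0 from red(b,h)
round 1: derive span(f,a) via R0 from red(f,a)
round 1: derive span(f,j) via R0 from red(f,j)
round 1: derive span(h,i) via R0 from red(h,i)
round 1: derive span(i,b) via R0 from red(i,b)
round 1: derive span(i,f) via R0 from red(i,f)
round 1: derive span(j,f) via R0 from red(j,f)
round 2: derive span(a,b) via R1 from span(a,i), red(i,b)
round 2: derive span(a,f) via R1 from span(a,i), red(i,f)
round 2: derive span(b,i) via R1 from span(b,h), red(h,i)
round 2: derive span(f,f) via R1 from span(f,j), red(j,f)
round 2: derive span(f,i) via R1 from span(f,a), red(a,i)
round 2: derive span(h,b) via R1 from span(h,i), red(i,b)
round 2: derive span(h,f) via R1 from span(h,i), red(i,f)
round 2: derive span(i,a) via R1 from span(i,f), red(f,a)
round 2: derive span(i,e) via R1 from span(i,b), red(b,e)
round 2: derive span(i,h) via R1 from span(i,b), red(b,h)
round 2: derive span(i,j) via R1 from span(i,f), red(f,j)
round 2: derive span(j,a) via R1 from span(j,f), red(f,a)
round 2: derive span(j,j) via R1 from span(j,f), red(f,j)
round 3: derive span(a,a) via R1 from span(a,f), red(f,a)
round 3: derive span(a,e) via R1 from span(a,b), red(b,e)
round 3: derive span(a,h) via R1 from span(a,b), red(b,h)
round 3: derive span(a,j) via R1 from span(a,f), red(f,j)
round 3: derive span(b,f) via R1 from span(b,i), red(i,f)
round 3: derive span(f,b) via R1 from span(f,i), red(i,b)
round 3: derive span(h,a) via R1 from span(h,f), red(f,a)
round 3: derive span(h,e) via R1 from span(h,b), red(b,e)
round 3: derive span(h,h) via R1 from span(h,b), red(b,h)
round 3: derive span(h,j) via R1 from span(h,f), red(f,j)
round 3: derive span(i,i) via R1 from span(i,a), red(a,i)
round 3: derive span(j,i) via R1 from span(j,a), red(a,i)
round 4: derive span(b,a) via R1 from span(b,f), red(f,a)
round 4: derive span(b,j) via R1 from span(b,f), red(f,j)
round 4: derive span(f,e) via R1 from span(f,b), red(b,e)
round 4: derive span(f,h) via R1 from span(f,b), red(b,h)
round 4: derive span(j,b) via R1 from span(j,i), red(i,b)
round 5: derive span(j,e) via R1 from span(j,b), red(b,e)
round 5: derive span(j,h) via R1 from span(j,b), red(b,h)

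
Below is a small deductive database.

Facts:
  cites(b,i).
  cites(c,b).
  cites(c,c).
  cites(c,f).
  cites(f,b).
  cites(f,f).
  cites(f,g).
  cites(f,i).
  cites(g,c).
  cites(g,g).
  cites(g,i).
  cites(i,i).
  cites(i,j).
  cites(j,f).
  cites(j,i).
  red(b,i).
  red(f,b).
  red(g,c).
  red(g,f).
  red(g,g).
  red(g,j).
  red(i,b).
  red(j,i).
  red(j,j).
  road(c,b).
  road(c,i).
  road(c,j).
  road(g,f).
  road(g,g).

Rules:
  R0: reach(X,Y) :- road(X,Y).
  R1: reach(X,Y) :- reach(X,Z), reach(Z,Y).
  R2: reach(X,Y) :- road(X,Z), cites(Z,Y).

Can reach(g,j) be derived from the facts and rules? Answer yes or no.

round 1: derive reach(c,b) via R0 from road(c,b)
round 1: derive reach(c,i) via R0 from road(c,i)
round 1: derive reach(c,j) via R0 from road(c,j)
round 1: derive reach(g,f) via R0 from road(g,f)
round 1: derive reach(g,g) via R0 from road(g,g)
round 1: derive reach(c,f) via R2 from road(c,j), cites(j,f)
round 1: derive reach(g,b) via R2 from road(g,f), cites(f,b)
round 1: derive reach(g,c) via R2 from road(g,g), cites(g,c)
round 1: derive reach(g,i) via R2 from road(g,f), cites(f,i)
round 2: derive reach(g,j) via R1 from reach(g,c), reach(c,j)

yes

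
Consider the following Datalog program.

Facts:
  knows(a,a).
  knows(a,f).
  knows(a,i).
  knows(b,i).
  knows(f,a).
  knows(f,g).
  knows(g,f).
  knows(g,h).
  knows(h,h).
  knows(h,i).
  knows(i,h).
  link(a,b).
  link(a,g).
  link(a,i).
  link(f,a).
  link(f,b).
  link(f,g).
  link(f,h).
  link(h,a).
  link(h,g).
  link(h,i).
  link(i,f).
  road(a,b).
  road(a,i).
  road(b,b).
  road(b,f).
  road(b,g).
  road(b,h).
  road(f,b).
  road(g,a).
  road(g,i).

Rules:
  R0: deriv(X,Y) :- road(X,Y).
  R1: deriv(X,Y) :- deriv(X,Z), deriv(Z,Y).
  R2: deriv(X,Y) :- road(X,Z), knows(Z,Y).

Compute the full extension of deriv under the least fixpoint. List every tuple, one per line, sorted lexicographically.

round 1: derive deriv(a,b) via R0 from road(a,b)
round 1: derive deriv(a,i) via R0 from road(a,i)
round 1: derive deriv(b,b) via R0 from road(b,b)
round 1: derive deriv(b,f) via R0 from road(b,f)
round 1: derive deriv(b,g) via R0 from road(b,g)
round 1: derive deriv(b,h) via R0 from road(b,h)
round 1: derive deriv(f,b) via R0 from road(f,b)
round 1: derive deriv(g,a) via R0 from road(g,a)
round 1: derive deriv(g,i) via R0 from road(g,i)
round 1: derive deriv(a,h) via R2 from road(a,i), knows(i,h)
round 1: derive deriv(b,a) via R2 from road(b,f), knows(f,a)
round 1: derive deriv(b,i) via R2 from road(b,b), knows(b,i)
round 1: derive deriv(f,i) via R2 from road(f,b), knows(b,i)
round 1: derive deriv(g,f) via R2 from road(g,a), knows(a,f)
round 1: derive deriv(g,h) via R2 from road(g,i), knows(i,h)
round 2: derive deriv(a,a) via R1 from deriv(a,b), deriv(b,a)
round 2: derive deriv(a,f) via R1 from deriv(a,b), deriv(b,f)
round 2: derive deriv(a,g) via R1 from deriv(a,b), deriv(b,g)
round 2: derive deriv(f,a) via R1 from deriv(f,b), deriv(b,a)
round 2: derive deriv(f,f) via R1 from deriv(f,b), deriv(b,f)
round 2: derive deriv(f,g) via R1 from deriv(f,b), deriv(b,g)
round 2: derive deriv(f,h) via R1 from deriv(f,b), deriv(b,h)
round 2: derive deriv(g,b) via R1 from deriv(g,a), deriv(a,b)
round 3: derive deriv(g,g) via R1 from deriv(g,a), deriv(a,g)

deriv(a,a)
deriv(a,b)
deriv(a,f)
deriv(a,g)
deriv(a,h)
deriv(a,i)
deriv(b,a)
deriv(b,b)
deriv(b,f)
deriv(b,g)
deriv(b,h)
deriv(b,i)
deriv(f,a)
deriv(f,b)
deriv(f,f)
deriv(f,g)
deriv(f,h)
deriv(f,i)
deriv(g,a)
deriv(g,b)
deriv(g,f)
deriv(g,g)
deriv(g,h)
deriv(g,i)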